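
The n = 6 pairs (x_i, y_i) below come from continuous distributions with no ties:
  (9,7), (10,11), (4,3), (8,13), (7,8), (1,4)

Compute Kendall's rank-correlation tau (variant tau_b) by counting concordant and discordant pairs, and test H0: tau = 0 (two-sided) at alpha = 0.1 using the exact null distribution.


Step 1: Enumerate the 15 unordered pairs (i,j) with i<j and classify each by sign(x_j-x_i) * sign(y_j-y_i).
  (1,2):dx=+1,dy=+4->C; (1,3):dx=-5,dy=-4->C; (1,4):dx=-1,dy=+6->D; (1,5):dx=-2,dy=+1->D
  (1,6):dx=-8,dy=-3->C; (2,3):dx=-6,dy=-8->C; (2,4):dx=-2,dy=+2->D; (2,5):dx=-3,dy=-3->C
  (2,6):dx=-9,dy=-7->C; (3,4):dx=+4,dy=+10->C; (3,5):dx=+3,dy=+5->C; (3,6):dx=-3,dy=+1->D
  (4,5):dx=-1,dy=-5->C; (4,6):dx=-7,dy=-9->C; (5,6):dx=-6,dy=-4->C
Step 2: C = 11, D = 4, total pairs = 15.
Step 3: tau = (C - D)/(n(n-1)/2) = (11 - 4)/15 = 0.466667.
Step 4: Exact two-sided p-value (enumerate n! = 720 permutations of y under H0): p = 0.272222.
Step 5: alpha = 0.1. fail to reject H0.

tau_b = 0.4667 (C=11, D=4), p = 0.272222, fail to reject H0.


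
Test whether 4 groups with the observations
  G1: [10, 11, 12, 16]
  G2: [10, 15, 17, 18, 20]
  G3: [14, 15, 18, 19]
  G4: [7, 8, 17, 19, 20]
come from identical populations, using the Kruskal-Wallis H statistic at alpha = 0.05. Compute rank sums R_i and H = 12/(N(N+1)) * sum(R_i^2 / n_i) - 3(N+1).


Step 1: Combine all N = 18 observations and assign midranks.
sorted (value, group, rank): (7,G4,1), (8,G4,2), (10,G1,3.5), (10,G2,3.5), (11,G1,5), (12,G1,6), (14,G3,7), (15,G2,8.5), (15,G3,8.5), (16,G1,10), (17,G2,11.5), (17,G4,11.5), (18,G2,13.5), (18,G3,13.5), (19,G3,15.5), (19,G4,15.5), (20,G2,17.5), (20,G4,17.5)
Step 2: Sum ranks within each group.
R_1 = 24.5 (n_1 = 4)
R_2 = 54.5 (n_2 = 5)
R_3 = 44.5 (n_3 = 4)
R_4 = 47.5 (n_4 = 5)
Step 3: H = 12/(N(N+1)) * sum(R_i^2/n_i) - 3(N+1)
     = 12/(18*19) * (24.5^2/4 + 54.5^2/5 + 44.5^2/4 + 47.5^2/5) - 3*19
     = 0.035088 * 1690.42 - 57
     = 2.313158.
Step 4: Ties present; correction factor C = 1 - 36/(18^3 - 18) = 0.993808. Corrected H = 2.313158 / 0.993808 = 2.327570.
Step 5: Under H0, H ~ chi^2(3); p-value = 0.507260.
Step 6: alpha = 0.05. fail to reject H0.

H = 2.3276, df = 3, p = 0.507260, fail to reject H0.


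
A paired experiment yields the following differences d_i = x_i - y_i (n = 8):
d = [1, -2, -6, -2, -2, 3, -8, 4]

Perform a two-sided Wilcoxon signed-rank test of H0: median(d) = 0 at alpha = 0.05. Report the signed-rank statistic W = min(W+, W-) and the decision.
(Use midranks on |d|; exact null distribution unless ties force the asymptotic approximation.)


Step 1: Drop any zero differences (none here) and take |d_i|.
|d| = [1, 2, 6, 2, 2, 3, 8, 4]
Step 2: Midrank |d_i| (ties get averaged ranks).
ranks: |1|->1, |2|->3, |6|->7, |2|->3, |2|->3, |3|->5, |8|->8, |4|->6
Step 3: Attach original signs; sum ranks with positive sign and with negative sign.
W+ = 1 + 5 + 6 = 12
W- = 3 + 7 + 3 + 3 + 8 = 24
(Check: W+ + W- = 36 should equal n(n+1)/2 = 36.)
Step 4: Test statistic W = min(W+, W-) = 12.
Step 5: Ties in |d|, so use the tie-corrected normal approximation.
        E[W] = n(n+1)/4 = 8*9/4 = 18.
        Tie groups: |d|=2 (t=3); sum(t^3 - t) = 24.
        Var[W] = n(n+1)(2n+1)/24 - sum(t^3-t)/48 = 1224/24 - 24/48 = 50.5.
        z = (W - E[W]) / sqrt(Var[W]) = (12 - 18) / 7.1063 = -0.8443.
        Two-sided p = 2*Phi(z) = 0.398492.
Step 6: alpha = 0.05. fail to reject H0.

W+ = 12, W- = 24, W = min = 12, p = 0.398492, fail to reject H0.


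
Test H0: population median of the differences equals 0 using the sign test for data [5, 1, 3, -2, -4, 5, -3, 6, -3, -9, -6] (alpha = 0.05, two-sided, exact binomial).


Step 1: Discard zero differences. Original n = 11; n_eff = number of nonzero differences = 11.
Nonzero differences (with sign): +5, +1, +3, -2, -4, +5, -3, +6, -3, -9, -6
Step 2: Count signs: positive = 5, negative = 6.
Step 3: Under H0: P(positive) = 0.5, so the number of positives S ~ Bin(11, 0.5).
Step 4: Two-sided exact p-value = sum of Bin(11,0.5) probabilities at or below the observed probability = 1.000000.
Step 5: alpha = 0.05. fail to reject H0.

n_eff = 11, pos = 5, neg = 6, p = 1.000000, fail to reject H0.


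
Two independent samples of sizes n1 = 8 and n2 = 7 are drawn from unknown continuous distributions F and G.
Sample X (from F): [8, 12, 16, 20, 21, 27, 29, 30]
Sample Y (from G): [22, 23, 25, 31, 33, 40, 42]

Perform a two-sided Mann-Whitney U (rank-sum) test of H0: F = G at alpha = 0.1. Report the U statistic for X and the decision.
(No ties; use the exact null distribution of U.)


Step 1: Combine and sort all 15 observations; assign midranks.
sorted (value, group): (8,X), (12,X), (16,X), (20,X), (21,X), (22,Y), (23,Y), (25,Y), (27,X), (29,X), (30,X), (31,Y), (33,Y), (40,Y), (42,Y)
ranks: 8->1, 12->2, 16->3, 20->4, 21->5, 22->6, 23->7, 25->8, 27->9, 29->10, 30->11, 31->12, 33->13, 40->14, 42->15
Step 2: Rank sum for X: R1 = 1 + 2 + 3 + 4 + 5 + 9 + 10 + 11 = 45.
Step 3: U_X = R1 - n1(n1+1)/2 = 45 - 8*9/2 = 45 - 36 = 9.
       U_Y = n1*n2 - U_X = 56 - 9 = 47.
Step 4: No ties, so the exact null distribution of U (based on enumerating the C(15,8) = 6435 equally likely rank assignments) gives the two-sided p-value.
Step 5: p-value = 0.028904; compare to alpha = 0.1. reject H0.

U_X = 9, p = 0.028904, reject H0 at alpha = 0.1.


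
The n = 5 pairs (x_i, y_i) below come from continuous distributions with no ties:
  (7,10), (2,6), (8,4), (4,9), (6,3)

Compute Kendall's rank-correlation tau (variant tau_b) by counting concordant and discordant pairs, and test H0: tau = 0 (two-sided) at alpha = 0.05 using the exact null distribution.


Step 1: Enumerate the 10 unordered pairs (i,j) with i<j and classify each by sign(x_j-x_i) * sign(y_j-y_i).
  (1,2):dx=-5,dy=-4->C; (1,3):dx=+1,dy=-6->D; (1,4):dx=-3,dy=-1->C; (1,5):dx=-1,dy=-7->C
  (2,3):dx=+6,dy=-2->D; (2,4):dx=+2,dy=+3->C; (2,5):dx=+4,dy=-3->D; (3,4):dx=-4,dy=+5->D
  (3,5):dx=-2,dy=-1->C; (4,5):dx=+2,dy=-6->D
Step 2: C = 5, D = 5, total pairs = 10.
Step 3: tau = (C - D)/(n(n-1)/2) = (5 - 5)/10 = 0.000000.
Step 4: Exact two-sided p-value (enumerate n! = 120 permutations of y under H0): p = 1.000000.
Step 5: alpha = 0.05. fail to reject H0.

tau_b = 0.0000 (C=5, D=5), p = 1.000000, fail to reject H0.


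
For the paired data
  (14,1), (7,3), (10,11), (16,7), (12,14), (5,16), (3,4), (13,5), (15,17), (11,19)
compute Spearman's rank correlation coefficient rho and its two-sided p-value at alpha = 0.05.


Step 1: Rank x and y separately (midranks; no ties here).
rank(x): 14->8, 7->3, 10->4, 16->10, 12->6, 5->2, 3->1, 13->7, 15->9, 11->5
rank(y): 1->1, 3->2, 11->6, 7->5, 14->7, 16->8, 4->3, 5->4, 17->9, 19->10
Step 2: d_i = R_x(i) - R_y(i); compute d_i^2.
  (8-1)^2=49, (3-2)^2=1, (4-6)^2=4, (10-5)^2=25, (6-7)^2=1, (2-8)^2=36, (1-3)^2=4, (7-4)^2=9, (9-9)^2=0, (5-10)^2=25
sum(d^2) = 154.
Step 3: rho = 1 - 6*154 / (10*(10^2 - 1)) = 1 - 924/990 = 0.066667.
Step 4: Under H0, t = rho * sqrt((n-2)/(1-rho^2)) = 0.1890 ~ t(8).
Step 5: Two-sided p-value from the t-distribution with 8 df = 0.854813.
Step 6: alpha = 0.05. fail to reject H0.

rho = 0.0667, p = 0.854813, fail to reject H0 at alpha = 0.05.


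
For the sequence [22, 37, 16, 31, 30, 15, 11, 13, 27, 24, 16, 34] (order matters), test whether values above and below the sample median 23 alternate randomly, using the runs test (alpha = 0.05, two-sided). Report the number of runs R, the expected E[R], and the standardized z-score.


Step 1: Compute median = 23; label A = above, B = below.
Labels in order: BABAABBBAABA  (n_A = 6, n_B = 6)
Step 2: Count runs R = 8.
Step 3: Under H0 (random ordering), E[R] = 2*n_A*n_B/(n_A+n_B) + 1 = 2*6*6/12 + 1 = 7.0000.
        Var[R] = 2*n_A*n_B*(2*n_A*n_B - n_A - n_B) / ((n_A+n_B)^2 * (n_A+n_B-1)) = 4320/1584 = 2.7273.
        SD[R] = 1.6514.
Step 4: Continuity-corrected z = (R - 0.5 - E[R]) / SD[R] = (8 - 0.5 - 7.0000) / 1.6514 = 0.3028.
Step 5: Two-sided p-value via normal approximation = 2*(1 - Phi(|z|)) = 0.762069.
Step 6: alpha = 0.05. fail to reject H0.

R = 8, z = 0.3028, p = 0.762069, fail to reject H0.


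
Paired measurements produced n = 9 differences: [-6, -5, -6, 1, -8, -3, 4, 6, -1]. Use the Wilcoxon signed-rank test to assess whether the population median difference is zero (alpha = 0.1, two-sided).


Step 1: Drop any zero differences (none here) and take |d_i|.
|d| = [6, 5, 6, 1, 8, 3, 4, 6, 1]
Step 2: Midrank |d_i| (ties get averaged ranks).
ranks: |6|->7, |5|->5, |6|->7, |1|->1.5, |8|->9, |3|->3, |4|->4, |6|->7, |1|->1.5
Step 3: Attach original signs; sum ranks with positive sign and with negative sign.
W+ = 1.5 + 4 + 7 = 12.5
W- = 7 + 5 + 7 + 9 + 3 + 1.5 = 32.5
(Check: W+ + W- = 45 should equal n(n+1)/2 = 45.)
Step 4: Test statistic W = min(W+, W-) = 12.5.
Step 5: Ties in |d|, so use the tie-corrected normal approximation.
        E[W] = n(n+1)/4 = 9*10/4 = 22.5.
        Tie groups: |d|=1 (t=2), |d|=6 (t=3); sum(t^3 - t) = 30.
        Var[W] = n(n+1)(2n+1)/24 - sum(t^3-t)/48 = 1710/24 - 30/48 = 70.625.
        z = (W - E[W]) / sqrt(Var[W]) = (12.5 - 22.5) / 8.4039 = -1.1899.
        Two-sided p = 2*Phi(z) = 0.234075.
Step 6: alpha = 0.1. fail to reject H0.

W+ = 12.5, W- = 32.5, W = min = 12.5, p = 0.234075, fail to reject H0.


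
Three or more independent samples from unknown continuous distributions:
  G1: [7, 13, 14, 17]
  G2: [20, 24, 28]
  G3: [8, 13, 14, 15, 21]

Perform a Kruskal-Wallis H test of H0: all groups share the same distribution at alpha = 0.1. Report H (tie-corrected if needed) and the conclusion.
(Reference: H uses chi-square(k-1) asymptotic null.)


Step 1: Combine all N = 12 observations and assign midranks.
sorted (value, group, rank): (7,G1,1), (8,G3,2), (13,G1,3.5), (13,G3,3.5), (14,G1,5.5), (14,G3,5.5), (15,G3,7), (17,G1,8), (20,G2,9), (21,G3,10), (24,G2,11), (28,G2,12)
Step 2: Sum ranks within each group.
R_1 = 18 (n_1 = 4)
R_2 = 32 (n_2 = 3)
R_3 = 28 (n_3 = 5)
Step 3: H = 12/(N(N+1)) * sum(R_i^2/n_i) - 3(N+1)
     = 12/(12*13) * (18^2/4 + 32^2/3 + 28^2/5) - 3*13
     = 0.076923 * 579.133 - 39
     = 5.548718.
Step 4: Ties present; correction factor C = 1 - 12/(12^3 - 12) = 0.993007. Corrected H = 5.548718 / 0.993007 = 5.587793.
Step 5: Under H0, H ~ chi^2(2); p-value = 0.061182.
Step 6: alpha = 0.1. reject H0.

H = 5.5878, df = 2, p = 0.061182, reject H0.


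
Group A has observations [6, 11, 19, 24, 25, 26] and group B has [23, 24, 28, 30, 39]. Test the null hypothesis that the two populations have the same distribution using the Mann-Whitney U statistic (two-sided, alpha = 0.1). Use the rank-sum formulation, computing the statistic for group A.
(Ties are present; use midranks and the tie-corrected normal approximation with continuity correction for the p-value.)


Step 1: Combine and sort all 11 observations; assign midranks.
sorted (value, group): (6,X), (11,X), (19,X), (23,Y), (24,X), (24,Y), (25,X), (26,X), (28,Y), (30,Y), (39,Y)
ranks: 6->1, 11->2, 19->3, 23->4, 24->5.5, 24->5.5, 25->7, 26->8, 28->9, 30->10, 39->11
Step 2: Rank sum for X: R1 = 1 + 2 + 3 + 5.5 + 7 + 8 = 26.5.
Step 3: U_X = R1 - n1(n1+1)/2 = 26.5 - 6*7/2 = 26.5 - 21 = 5.5.
       U_Y = n1*n2 - U_X = 30 - 5.5 = 24.5.
Step 4: Ties are present, so use the tie-corrected normal approximation (with continuity correction) for the p-value.
Step 5: p-value = 0.099576; compare to alpha = 0.1. reject H0.

U_X = 5.5, p = 0.099576, reject H0 at alpha = 0.1.


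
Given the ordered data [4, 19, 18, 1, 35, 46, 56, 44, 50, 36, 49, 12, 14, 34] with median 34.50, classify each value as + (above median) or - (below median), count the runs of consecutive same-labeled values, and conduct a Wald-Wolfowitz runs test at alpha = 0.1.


Step 1: Compute median = 34.50; label A = above, B = below.
Labels in order: BBBBAAAAAAABBB  (n_A = 7, n_B = 7)
Step 2: Count runs R = 3.
Step 3: Under H0 (random ordering), E[R] = 2*n_A*n_B/(n_A+n_B) + 1 = 2*7*7/14 + 1 = 8.0000.
        Var[R] = 2*n_A*n_B*(2*n_A*n_B - n_A - n_B) / ((n_A+n_B)^2 * (n_A+n_B-1)) = 8232/2548 = 3.2308.
        SD[R] = 1.7974.
Step 4: Continuity-corrected z = (R + 0.5 - E[R]) / SD[R] = (3 + 0.5 - 8.0000) / 1.7974 = -2.5036.
Step 5: Two-sided p-value via normal approximation = 2*(1 - Phi(|z|)) = 0.012295.
Step 6: alpha = 0.1. reject H0.

R = 3, z = -2.5036, p = 0.012295, reject H0.


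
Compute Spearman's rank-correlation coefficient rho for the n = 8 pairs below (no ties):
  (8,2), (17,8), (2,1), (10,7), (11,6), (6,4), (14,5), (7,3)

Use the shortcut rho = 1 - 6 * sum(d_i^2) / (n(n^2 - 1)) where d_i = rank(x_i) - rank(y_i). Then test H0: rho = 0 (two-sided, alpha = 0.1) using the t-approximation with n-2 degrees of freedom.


Step 1: Rank x and y separately (midranks; no ties here).
rank(x): 8->4, 17->8, 2->1, 10->5, 11->6, 6->2, 14->7, 7->3
rank(y): 2->2, 8->8, 1->1, 7->7, 6->6, 4->4, 5->5, 3->3
Step 2: d_i = R_x(i) - R_y(i); compute d_i^2.
  (4-2)^2=4, (8-8)^2=0, (1-1)^2=0, (5-7)^2=4, (6-6)^2=0, (2-4)^2=4, (7-5)^2=4, (3-3)^2=0
sum(d^2) = 16.
Step 3: rho = 1 - 6*16 / (8*(8^2 - 1)) = 1 - 96/504 = 0.809524.
Step 4: Under H0, t = rho * sqrt((n-2)/(1-rho^2)) = 3.3776 ~ t(6).
Step 5: Two-sided p-value from the t-distribution with 6 df = 0.014903.
Step 6: alpha = 0.1. reject H0.

rho = 0.8095, p = 0.014903, reject H0 at alpha = 0.1.


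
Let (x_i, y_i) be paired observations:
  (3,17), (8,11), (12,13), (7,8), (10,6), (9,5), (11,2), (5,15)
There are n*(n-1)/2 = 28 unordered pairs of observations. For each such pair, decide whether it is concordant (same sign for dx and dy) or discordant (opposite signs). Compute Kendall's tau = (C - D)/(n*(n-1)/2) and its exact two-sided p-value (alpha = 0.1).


Step 1: Enumerate the 28 unordered pairs (i,j) with i<j and classify each by sign(x_j-x_i) * sign(y_j-y_i).
  (1,2):dx=+5,dy=-6->D; (1,3):dx=+9,dy=-4->D; (1,4):dx=+4,dy=-9->D; (1,5):dx=+7,dy=-11->D
  (1,6):dx=+6,dy=-12->D; (1,7):dx=+8,dy=-15->D; (1,8):dx=+2,dy=-2->D; (2,3):dx=+4,dy=+2->C
  (2,4):dx=-1,dy=-3->C; (2,5):dx=+2,dy=-5->D; (2,6):dx=+1,dy=-6->D; (2,7):dx=+3,dy=-9->D
  (2,8):dx=-3,dy=+4->D; (3,4):dx=-5,dy=-5->C; (3,5):dx=-2,dy=-7->C; (3,6):dx=-3,dy=-8->C
  (3,7):dx=-1,dy=-11->C; (3,8):dx=-7,dy=+2->D; (4,5):dx=+3,dy=-2->D; (4,6):dx=+2,dy=-3->D
  (4,7):dx=+4,dy=-6->D; (4,8):dx=-2,dy=+7->D; (5,6):dx=-1,dy=-1->C; (5,7):dx=+1,dy=-4->D
  (5,8):dx=-5,dy=+9->D; (6,7):dx=+2,dy=-3->D; (6,8):dx=-4,dy=+10->D; (7,8):dx=-6,dy=+13->D
Step 2: C = 7, D = 21, total pairs = 28.
Step 3: tau = (C - D)/(n(n-1)/2) = (7 - 21)/28 = -0.500000.
Step 4: Exact two-sided p-value (enumerate n! = 40320 permutations of y under H0): p = 0.108681.
Step 5: alpha = 0.1. fail to reject H0.

tau_b = -0.5000 (C=7, D=21), p = 0.108681, fail to reject H0.


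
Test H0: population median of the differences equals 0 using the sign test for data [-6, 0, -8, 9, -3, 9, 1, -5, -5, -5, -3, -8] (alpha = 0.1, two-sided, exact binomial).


Step 1: Discard zero differences. Original n = 12; n_eff = number of nonzero differences = 11.
Nonzero differences (with sign): -6, -8, +9, -3, +9, +1, -5, -5, -5, -3, -8
Step 2: Count signs: positive = 3, negative = 8.
Step 3: Under H0: P(positive) = 0.5, so the number of positives S ~ Bin(11, 0.5).
Step 4: Two-sided exact p-value = sum of Bin(11,0.5) probabilities at or below the observed probability = 0.226562.
Step 5: alpha = 0.1. fail to reject H0.

n_eff = 11, pos = 3, neg = 8, p = 0.226562, fail to reject H0.


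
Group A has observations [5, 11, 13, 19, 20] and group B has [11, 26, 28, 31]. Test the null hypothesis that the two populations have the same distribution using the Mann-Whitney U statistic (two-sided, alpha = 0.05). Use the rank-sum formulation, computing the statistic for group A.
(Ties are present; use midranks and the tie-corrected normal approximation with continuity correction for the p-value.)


Step 1: Combine and sort all 9 observations; assign midranks.
sorted (value, group): (5,X), (11,X), (11,Y), (13,X), (19,X), (20,X), (26,Y), (28,Y), (31,Y)
ranks: 5->1, 11->2.5, 11->2.5, 13->4, 19->5, 20->6, 26->7, 28->8, 31->9
Step 2: Rank sum for X: R1 = 1 + 2.5 + 4 + 5 + 6 = 18.5.
Step 3: U_X = R1 - n1(n1+1)/2 = 18.5 - 5*6/2 = 18.5 - 15 = 3.5.
       U_Y = n1*n2 - U_X = 20 - 3.5 = 16.5.
Step 4: Ties are present, so use the tie-corrected normal approximation (with continuity correction) for the p-value.
Step 5: p-value = 0.139983; compare to alpha = 0.05. fail to reject H0.

U_X = 3.5, p = 0.139983, fail to reject H0 at alpha = 0.05.


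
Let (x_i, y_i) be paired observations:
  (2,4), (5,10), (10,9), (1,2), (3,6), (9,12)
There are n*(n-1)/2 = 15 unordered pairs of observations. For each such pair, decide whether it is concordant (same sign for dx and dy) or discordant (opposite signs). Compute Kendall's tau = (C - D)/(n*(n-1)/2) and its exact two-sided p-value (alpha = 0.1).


Step 1: Enumerate the 15 unordered pairs (i,j) with i<j and classify each by sign(x_j-x_i) * sign(y_j-y_i).
  (1,2):dx=+3,dy=+6->C; (1,3):dx=+8,dy=+5->C; (1,4):dx=-1,dy=-2->C; (1,5):dx=+1,dy=+2->C
  (1,6):dx=+7,dy=+8->C; (2,3):dx=+5,dy=-1->D; (2,4):dx=-4,dy=-8->C; (2,5):dx=-2,dy=-4->C
  (2,6):dx=+4,dy=+2->C; (3,4):dx=-9,dy=-7->C; (3,5):dx=-7,dy=-3->C; (3,6):dx=-1,dy=+3->D
  (4,5):dx=+2,dy=+4->C; (4,6):dx=+8,dy=+10->C; (5,6):dx=+6,dy=+6->C
Step 2: C = 13, D = 2, total pairs = 15.
Step 3: tau = (C - D)/(n(n-1)/2) = (13 - 2)/15 = 0.733333.
Step 4: Exact two-sided p-value (enumerate n! = 720 permutations of y under H0): p = 0.055556.
Step 5: alpha = 0.1. reject H0.

tau_b = 0.7333 (C=13, D=2), p = 0.055556, reject H0.


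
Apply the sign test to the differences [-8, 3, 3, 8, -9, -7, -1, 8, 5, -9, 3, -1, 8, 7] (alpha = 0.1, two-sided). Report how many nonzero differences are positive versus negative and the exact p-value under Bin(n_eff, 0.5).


Step 1: Discard zero differences. Original n = 14; n_eff = number of nonzero differences = 14.
Nonzero differences (with sign): -8, +3, +3, +8, -9, -7, -1, +8, +5, -9, +3, -1, +8, +7
Step 2: Count signs: positive = 8, negative = 6.
Step 3: Under H0: P(positive) = 0.5, so the number of positives S ~ Bin(14, 0.5).
Step 4: Two-sided exact p-value = sum of Bin(14,0.5) probabilities at or below the observed probability = 0.790527.
Step 5: alpha = 0.1. fail to reject H0.

n_eff = 14, pos = 8, neg = 6, p = 0.790527, fail to reject H0.


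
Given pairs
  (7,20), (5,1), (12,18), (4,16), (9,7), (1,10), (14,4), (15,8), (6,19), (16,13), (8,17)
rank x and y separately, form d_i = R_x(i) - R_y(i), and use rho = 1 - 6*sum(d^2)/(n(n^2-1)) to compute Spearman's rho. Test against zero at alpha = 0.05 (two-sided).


Step 1: Rank x and y separately (midranks; no ties here).
rank(x): 7->5, 5->3, 12->8, 4->2, 9->7, 1->1, 14->9, 15->10, 6->4, 16->11, 8->6
rank(y): 20->11, 1->1, 18->9, 16->7, 7->3, 10->5, 4->2, 8->4, 19->10, 13->6, 17->8
Step 2: d_i = R_x(i) - R_y(i); compute d_i^2.
  (5-11)^2=36, (3-1)^2=4, (8-9)^2=1, (2-7)^2=25, (7-3)^2=16, (1-5)^2=16, (9-2)^2=49, (10-4)^2=36, (4-10)^2=36, (11-6)^2=25, (6-8)^2=4
sum(d^2) = 248.
Step 3: rho = 1 - 6*248 / (11*(11^2 - 1)) = 1 - 1488/1320 = -0.127273.
Step 4: Under H0, t = rho * sqrt((n-2)/(1-rho^2)) = -0.3849 ~ t(9).
Step 5: Two-sided p-value from the t-distribution with 9 df = 0.709215.
Step 6: alpha = 0.05. fail to reject H0.

rho = -0.1273, p = 0.709215, fail to reject H0 at alpha = 0.05.


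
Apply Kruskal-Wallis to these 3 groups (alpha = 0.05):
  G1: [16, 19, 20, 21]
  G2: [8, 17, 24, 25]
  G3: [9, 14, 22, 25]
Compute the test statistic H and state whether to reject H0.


Step 1: Combine all N = 12 observations and assign midranks.
sorted (value, group, rank): (8,G2,1), (9,G3,2), (14,G3,3), (16,G1,4), (17,G2,5), (19,G1,6), (20,G1,7), (21,G1,8), (22,G3,9), (24,G2,10), (25,G2,11.5), (25,G3,11.5)
Step 2: Sum ranks within each group.
R_1 = 25 (n_1 = 4)
R_2 = 27.5 (n_2 = 4)
R_3 = 25.5 (n_3 = 4)
Step 3: H = 12/(N(N+1)) * sum(R_i^2/n_i) - 3(N+1)
     = 12/(12*13) * (25^2/4 + 27.5^2/4 + 25.5^2/4) - 3*13
     = 0.076923 * 507.875 - 39
     = 0.067308.
Step 4: Ties present; correction factor C = 1 - 6/(12^3 - 12) = 0.996503. Corrected H = 0.067308 / 0.996503 = 0.067544.
Step 5: Under H0, H ~ chi^2(2); p-value = 0.966792.
Step 6: alpha = 0.05. fail to reject H0.

H = 0.0675, df = 2, p = 0.966792, fail to reject H0.


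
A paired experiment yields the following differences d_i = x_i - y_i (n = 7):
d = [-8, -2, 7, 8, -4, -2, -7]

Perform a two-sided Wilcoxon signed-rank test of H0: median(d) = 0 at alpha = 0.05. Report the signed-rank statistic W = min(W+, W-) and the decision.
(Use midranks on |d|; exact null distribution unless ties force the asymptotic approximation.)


Step 1: Drop any zero differences (none here) and take |d_i|.
|d| = [8, 2, 7, 8, 4, 2, 7]
Step 2: Midrank |d_i| (ties get averaged ranks).
ranks: |8|->6.5, |2|->1.5, |7|->4.5, |8|->6.5, |4|->3, |2|->1.5, |7|->4.5
Step 3: Attach original signs; sum ranks with positive sign and with negative sign.
W+ = 4.5 + 6.5 = 11
W- = 6.5 + 1.5 + 3 + 1.5 + 4.5 = 17
(Check: W+ + W- = 28 should equal n(n+1)/2 = 28.)
Step 4: Test statistic W = min(W+, W-) = 11.
Step 5: Ties in |d|, so use the tie-corrected normal approximation.
        E[W] = n(n+1)/4 = 7*8/4 = 14.
        Tie groups: |d|=2 (t=2), |d|=7 (t=2), |d|=8 (t=2); sum(t^3 - t) = 18.
        Var[W] = n(n+1)(2n+1)/24 - sum(t^3-t)/48 = 840/24 - 18/48 = 34.625.
        z = (W - E[W]) / sqrt(Var[W]) = (11 - 14) / 5.8843 = -0.5098.
        Two-sided p = 2*Phi(z) = 0.610170.
Step 6: alpha = 0.05. fail to reject H0.

W+ = 11, W- = 17, W = min = 11, p = 0.610170, fail to reject H0.


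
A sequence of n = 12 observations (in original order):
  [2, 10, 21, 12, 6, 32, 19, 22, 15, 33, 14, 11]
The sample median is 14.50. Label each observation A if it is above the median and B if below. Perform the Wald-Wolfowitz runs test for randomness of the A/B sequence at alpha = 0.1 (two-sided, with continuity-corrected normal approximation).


Step 1: Compute median = 14.50; label A = above, B = below.
Labels in order: BBABBAAAAABB  (n_A = 6, n_B = 6)
Step 2: Count runs R = 5.
Step 3: Under H0 (random ordering), E[R] = 2*n_A*n_B/(n_A+n_B) + 1 = 2*6*6/12 + 1 = 7.0000.
        Var[R] = 2*n_A*n_B*(2*n_A*n_B - n_A - n_B) / ((n_A+n_B)^2 * (n_A+n_B-1)) = 4320/1584 = 2.7273.
        SD[R] = 1.6514.
Step 4: Continuity-corrected z = (R + 0.5 - E[R]) / SD[R] = (5 + 0.5 - 7.0000) / 1.6514 = -0.9083.
Step 5: Two-sided p-value via normal approximation = 2*(1 - Phi(|z|)) = 0.363722.
Step 6: alpha = 0.1. fail to reject H0.

R = 5, z = -0.9083, p = 0.363722, fail to reject H0.


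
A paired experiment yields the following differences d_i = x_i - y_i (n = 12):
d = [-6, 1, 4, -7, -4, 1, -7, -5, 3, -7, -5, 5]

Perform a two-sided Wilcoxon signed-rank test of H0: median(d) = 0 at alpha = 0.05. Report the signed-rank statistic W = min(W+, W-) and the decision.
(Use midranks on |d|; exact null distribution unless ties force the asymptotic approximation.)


Step 1: Drop any zero differences (none here) and take |d_i|.
|d| = [6, 1, 4, 7, 4, 1, 7, 5, 3, 7, 5, 5]
Step 2: Midrank |d_i| (ties get averaged ranks).
ranks: |6|->9, |1|->1.5, |4|->4.5, |7|->11, |4|->4.5, |1|->1.5, |7|->11, |5|->7, |3|->3, |7|->11, |5|->7, |5|->7
Step 3: Attach original signs; sum ranks with positive sign and with negative sign.
W+ = 1.5 + 4.5 + 1.5 + 3 + 7 = 17.5
W- = 9 + 11 + 4.5 + 11 + 7 + 11 + 7 = 60.5
(Check: W+ + W- = 78 should equal n(n+1)/2 = 78.)
Step 4: Test statistic W = min(W+, W-) = 17.5.
Step 5: Ties in |d|, so use the tie-corrected normal approximation.
        E[W] = n(n+1)/4 = 12*13/4 = 39.
        Tie groups: |d|=1 (t=2), |d|=4 (t=2), |d|=5 (t=3), |d|=7 (t=3); sum(t^3 - t) = 60.
        Var[W] = n(n+1)(2n+1)/24 - sum(t^3-t)/48 = 3900/24 - 60/48 = 161.25.
        z = (W - E[W]) / sqrt(Var[W]) = (17.5 - 39) / 12.6984 = -1.6931.
        Two-sided p = 2*Phi(z) = 0.090432.
Step 6: alpha = 0.05. fail to reject H0.

W+ = 17.5, W- = 60.5, W = min = 17.5, p = 0.090432, fail to reject H0.


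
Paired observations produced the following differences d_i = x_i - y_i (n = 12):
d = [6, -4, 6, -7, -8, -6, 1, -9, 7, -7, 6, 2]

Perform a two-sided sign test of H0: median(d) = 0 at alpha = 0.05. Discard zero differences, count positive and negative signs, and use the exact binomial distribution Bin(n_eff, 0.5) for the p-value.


Step 1: Discard zero differences. Original n = 12; n_eff = number of nonzero differences = 12.
Nonzero differences (with sign): +6, -4, +6, -7, -8, -6, +1, -9, +7, -7, +6, +2
Step 2: Count signs: positive = 6, negative = 6.
Step 3: Under H0: P(positive) = 0.5, so the number of positives S ~ Bin(12, 0.5).
Step 4: Two-sided exact p-value = sum of Bin(12,0.5) probabilities at or below the observed probability = 1.000000.
Step 5: alpha = 0.05. fail to reject H0.

n_eff = 12, pos = 6, neg = 6, p = 1.000000, fail to reject H0.


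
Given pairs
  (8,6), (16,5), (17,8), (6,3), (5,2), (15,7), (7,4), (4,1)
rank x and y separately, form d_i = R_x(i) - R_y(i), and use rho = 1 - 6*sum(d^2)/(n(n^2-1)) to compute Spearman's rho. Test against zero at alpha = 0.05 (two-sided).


Step 1: Rank x and y separately (midranks; no ties here).
rank(x): 8->5, 16->7, 17->8, 6->3, 5->2, 15->6, 7->4, 4->1
rank(y): 6->6, 5->5, 8->8, 3->3, 2->2, 7->7, 4->4, 1->1
Step 2: d_i = R_x(i) - R_y(i); compute d_i^2.
  (5-6)^2=1, (7-5)^2=4, (8-8)^2=0, (3-3)^2=0, (2-2)^2=0, (6-7)^2=1, (4-4)^2=0, (1-1)^2=0
sum(d^2) = 6.
Step 3: rho = 1 - 6*6 / (8*(8^2 - 1)) = 1 - 36/504 = 0.928571.
Step 4: Under H0, t = rho * sqrt((n-2)/(1-rho^2)) = 6.1283 ~ t(6).
Step 5: Two-sided p-value from the t-distribution with 6 df = 0.000863.
Step 6: alpha = 0.05. reject H0.

rho = 0.9286, p = 0.000863, reject H0 at alpha = 0.05.


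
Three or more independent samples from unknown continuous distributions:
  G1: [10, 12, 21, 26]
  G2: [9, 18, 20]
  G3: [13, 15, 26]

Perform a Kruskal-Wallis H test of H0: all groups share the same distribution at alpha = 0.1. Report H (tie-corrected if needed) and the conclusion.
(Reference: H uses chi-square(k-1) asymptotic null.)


Step 1: Combine all N = 10 observations and assign midranks.
sorted (value, group, rank): (9,G2,1), (10,G1,2), (12,G1,3), (13,G3,4), (15,G3,5), (18,G2,6), (20,G2,7), (21,G1,8), (26,G1,9.5), (26,G3,9.5)
Step 2: Sum ranks within each group.
R_1 = 22.5 (n_1 = 4)
R_2 = 14 (n_2 = 3)
R_3 = 18.5 (n_3 = 3)
Step 3: H = 12/(N(N+1)) * sum(R_i^2/n_i) - 3(N+1)
     = 12/(10*11) * (22.5^2/4 + 14^2/3 + 18.5^2/3) - 3*11
     = 0.109091 * 305.979 - 33
     = 0.379545.
Step 4: Ties present; correction factor C = 1 - 6/(10^3 - 10) = 0.993939. Corrected H = 0.379545 / 0.993939 = 0.381860.
Step 5: Under H0, H ~ chi^2(2); p-value = 0.826191.
Step 6: alpha = 0.1. fail to reject H0.

H = 0.3819, df = 2, p = 0.826191, fail to reject H0.


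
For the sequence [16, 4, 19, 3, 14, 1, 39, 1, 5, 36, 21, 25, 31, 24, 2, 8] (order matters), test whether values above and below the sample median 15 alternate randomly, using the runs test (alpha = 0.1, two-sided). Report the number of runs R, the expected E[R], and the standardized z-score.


Step 1: Compute median = 15; label A = above, B = below.
Labels in order: ABABBBABBAAAAABB  (n_A = 8, n_B = 8)
Step 2: Count runs R = 8.
Step 3: Under H0 (random ordering), E[R] = 2*n_A*n_B/(n_A+n_B) + 1 = 2*8*8/16 + 1 = 9.0000.
        Var[R] = 2*n_A*n_B*(2*n_A*n_B - n_A - n_B) / ((n_A+n_B)^2 * (n_A+n_B-1)) = 14336/3840 = 3.7333.
        SD[R] = 1.9322.
Step 4: Continuity-corrected z = (R + 0.5 - E[R]) / SD[R] = (8 + 0.5 - 9.0000) / 1.9322 = -0.2588.
Step 5: Two-sided p-value via normal approximation = 2*(1 - Phi(|z|)) = 0.795809.
Step 6: alpha = 0.1. fail to reject H0.

R = 8, z = -0.2588, p = 0.795809, fail to reject H0.


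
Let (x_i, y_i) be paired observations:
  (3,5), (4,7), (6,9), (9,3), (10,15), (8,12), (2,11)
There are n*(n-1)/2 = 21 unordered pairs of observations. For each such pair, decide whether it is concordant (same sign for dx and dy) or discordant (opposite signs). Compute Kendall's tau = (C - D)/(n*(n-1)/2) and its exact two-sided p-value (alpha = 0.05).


Step 1: Enumerate the 21 unordered pairs (i,j) with i<j and classify each by sign(x_j-x_i) * sign(y_j-y_i).
  (1,2):dx=+1,dy=+2->C; (1,3):dx=+3,dy=+4->C; (1,4):dx=+6,dy=-2->D; (1,5):dx=+7,dy=+10->C
  (1,6):dx=+5,dy=+7->C; (1,7):dx=-1,dy=+6->D; (2,3):dx=+2,dy=+2->C; (2,4):dx=+5,dy=-4->D
  (2,5):dx=+6,dy=+8->C; (2,6):dx=+4,dy=+5->C; (2,7):dx=-2,dy=+4->D; (3,4):dx=+3,dy=-6->D
  (3,5):dx=+4,dy=+6->C; (3,6):dx=+2,dy=+3->C; (3,7):dx=-4,dy=+2->D; (4,5):dx=+1,dy=+12->C
  (4,6):dx=-1,dy=+9->D; (4,7):dx=-7,dy=+8->D; (5,6):dx=-2,dy=-3->C; (5,7):dx=-8,dy=-4->C
  (6,7):dx=-6,dy=-1->C
Step 2: C = 13, D = 8, total pairs = 21.
Step 3: tau = (C - D)/(n(n-1)/2) = (13 - 8)/21 = 0.238095.
Step 4: Exact two-sided p-value (enumerate n! = 5040 permutations of y under H0): p = 0.561905.
Step 5: alpha = 0.05. fail to reject H0.

tau_b = 0.2381 (C=13, D=8), p = 0.561905, fail to reject H0.


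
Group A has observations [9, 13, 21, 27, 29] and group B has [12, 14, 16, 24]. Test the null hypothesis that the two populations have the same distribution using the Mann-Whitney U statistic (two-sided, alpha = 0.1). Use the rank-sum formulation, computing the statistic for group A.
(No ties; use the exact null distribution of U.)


Step 1: Combine and sort all 9 observations; assign midranks.
sorted (value, group): (9,X), (12,Y), (13,X), (14,Y), (16,Y), (21,X), (24,Y), (27,X), (29,X)
ranks: 9->1, 12->2, 13->3, 14->4, 16->5, 21->6, 24->7, 27->8, 29->9
Step 2: Rank sum for X: R1 = 1 + 3 + 6 + 8 + 9 = 27.
Step 3: U_X = R1 - n1(n1+1)/2 = 27 - 5*6/2 = 27 - 15 = 12.
       U_Y = n1*n2 - U_X = 20 - 12 = 8.
Step 4: No ties, so the exact null distribution of U (based on enumerating the C(9,5) = 126 equally likely rank assignments) gives the two-sided p-value.
Step 5: p-value = 0.730159; compare to alpha = 0.1. fail to reject H0.

U_X = 12, p = 0.730159, fail to reject H0 at alpha = 0.1.


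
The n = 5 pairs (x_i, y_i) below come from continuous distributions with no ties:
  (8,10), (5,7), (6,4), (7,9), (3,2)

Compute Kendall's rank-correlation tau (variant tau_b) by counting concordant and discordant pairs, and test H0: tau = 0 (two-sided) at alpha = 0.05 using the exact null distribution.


Step 1: Enumerate the 10 unordered pairs (i,j) with i<j and classify each by sign(x_j-x_i) * sign(y_j-y_i).
  (1,2):dx=-3,dy=-3->C; (1,3):dx=-2,dy=-6->C; (1,4):dx=-1,dy=-1->C; (1,5):dx=-5,dy=-8->C
  (2,3):dx=+1,dy=-3->D; (2,4):dx=+2,dy=+2->C; (2,5):dx=-2,dy=-5->C; (3,4):dx=+1,dy=+5->C
  (3,5):dx=-3,dy=-2->C; (4,5):dx=-4,dy=-7->C
Step 2: C = 9, D = 1, total pairs = 10.
Step 3: tau = (C - D)/(n(n-1)/2) = (9 - 1)/10 = 0.800000.
Step 4: Exact two-sided p-value (enumerate n! = 120 permutations of y under H0): p = 0.083333.
Step 5: alpha = 0.05. fail to reject H0.

tau_b = 0.8000 (C=9, D=1), p = 0.083333, fail to reject H0.


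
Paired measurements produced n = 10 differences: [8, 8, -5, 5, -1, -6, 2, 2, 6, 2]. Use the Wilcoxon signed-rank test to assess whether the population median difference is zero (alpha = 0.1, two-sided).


Step 1: Drop any zero differences (none here) and take |d_i|.
|d| = [8, 8, 5, 5, 1, 6, 2, 2, 6, 2]
Step 2: Midrank |d_i| (ties get averaged ranks).
ranks: |8|->9.5, |8|->9.5, |5|->5.5, |5|->5.5, |1|->1, |6|->7.5, |2|->3, |2|->3, |6|->7.5, |2|->3
Step 3: Attach original signs; sum ranks with positive sign and with negative sign.
W+ = 9.5 + 9.5 + 5.5 + 3 + 3 + 7.5 + 3 = 41
W- = 5.5 + 1 + 7.5 = 14
(Check: W+ + W- = 55 should equal n(n+1)/2 = 55.)
Step 4: Test statistic W = min(W+, W-) = 14.
Step 5: Ties in |d|, so use the tie-corrected normal approximation.
        E[W] = n(n+1)/4 = 10*11/4 = 27.5.
        Tie groups: |d|=2 (t=3), |d|=5 (t=2), |d|=6 (t=2), |d|=8 (t=2); sum(t^3 - t) = 42.
        Var[W] = n(n+1)(2n+1)/24 - sum(t^3-t)/48 = 2310/24 - 42/48 = 95.375.
        z = (W - E[W]) / sqrt(Var[W]) = (14 - 27.5) / 9.7660 = -1.3823.
        Two-sided p = 2*Phi(z) = 0.166866.
Step 6: alpha = 0.1. fail to reject H0.

W+ = 41, W- = 14, W = min = 14, p = 0.166866, fail to reject H0.


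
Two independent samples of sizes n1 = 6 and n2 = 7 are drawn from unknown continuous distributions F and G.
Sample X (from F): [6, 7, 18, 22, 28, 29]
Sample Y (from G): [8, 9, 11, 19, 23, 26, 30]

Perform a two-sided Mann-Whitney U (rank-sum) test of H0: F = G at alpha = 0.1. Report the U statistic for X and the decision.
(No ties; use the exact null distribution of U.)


Step 1: Combine and sort all 13 observations; assign midranks.
sorted (value, group): (6,X), (7,X), (8,Y), (9,Y), (11,Y), (18,X), (19,Y), (22,X), (23,Y), (26,Y), (28,X), (29,X), (30,Y)
ranks: 6->1, 7->2, 8->3, 9->4, 11->5, 18->6, 19->7, 22->8, 23->9, 26->10, 28->11, 29->12, 30->13
Step 2: Rank sum for X: R1 = 1 + 2 + 6 + 8 + 11 + 12 = 40.
Step 3: U_X = R1 - n1(n1+1)/2 = 40 - 6*7/2 = 40 - 21 = 19.
       U_Y = n1*n2 - U_X = 42 - 19 = 23.
Step 4: No ties, so the exact null distribution of U (based on enumerating the C(13,6) = 1716 equally likely rank assignments) gives the two-sided p-value.
Step 5: p-value = 0.835664; compare to alpha = 0.1. fail to reject H0.

U_X = 19, p = 0.835664, fail to reject H0 at alpha = 0.1.


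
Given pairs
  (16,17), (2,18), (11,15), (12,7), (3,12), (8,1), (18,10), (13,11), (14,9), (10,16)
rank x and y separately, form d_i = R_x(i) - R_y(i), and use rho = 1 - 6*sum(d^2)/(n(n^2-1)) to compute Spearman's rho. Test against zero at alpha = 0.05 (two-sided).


Step 1: Rank x and y separately (midranks; no ties here).
rank(x): 16->9, 2->1, 11->5, 12->6, 3->2, 8->3, 18->10, 13->7, 14->8, 10->4
rank(y): 17->9, 18->10, 15->7, 7->2, 12->6, 1->1, 10->4, 11->5, 9->3, 16->8
Step 2: d_i = R_x(i) - R_y(i); compute d_i^2.
  (9-9)^2=0, (1-10)^2=81, (5-7)^2=4, (6-2)^2=16, (2-6)^2=16, (3-1)^2=4, (10-4)^2=36, (7-5)^2=4, (8-3)^2=25, (4-8)^2=16
sum(d^2) = 202.
Step 3: rho = 1 - 6*202 / (10*(10^2 - 1)) = 1 - 1212/990 = -0.224242.
Step 4: Under H0, t = rho * sqrt((n-2)/(1-rho^2)) = -0.6508 ~ t(8).
Step 5: Two-sided p-value from the t-distribution with 8 df = 0.533401.
Step 6: alpha = 0.05. fail to reject H0.

rho = -0.2242, p = 0.533401, fail to reject H0 at alpha = 0.05.


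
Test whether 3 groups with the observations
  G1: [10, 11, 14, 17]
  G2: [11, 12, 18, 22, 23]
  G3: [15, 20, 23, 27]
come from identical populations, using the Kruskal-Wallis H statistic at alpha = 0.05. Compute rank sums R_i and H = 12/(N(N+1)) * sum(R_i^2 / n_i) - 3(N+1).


Step 1: Combine all N = 13 observations and assign midranks.
sorted (value, group, rank): (10,G1,1), (11,G1,2.5), (11,G2,2.5), (12,G2,4), (14,G1,5), (15,G3,6), (17,G1,7), (18,G2,8), (20,G3,9), (22,G2,10), (23,G2,11.5), (23,G3,11.5), (27,G3,13)
Step 2: Sum ranks within each group.
R_1 = 15.5 (n_1 = 4)
R_2 = 36 (n_2 = 5)
R_3 = 39.5 (n_3 = 4)
Step 3: H = 12/(N(N+1)) * sum(R_i^2/n_i) - 3(N+1)
     = 12/(13*14) * (15.5^2/4 + 36^2/5 + 39.5^2/4) - 3*14
     = 0.065934 * 709.325 - 42
     = 4.768681.
Step 4: Ties present; correction factor C = 1 - 12/(13^3 - 13) = 0.994505. Corrected H = 4.768681 / 0.994505 = 4.795028.
Step 5: Under H0, H ~ chi^2(2); p-value = 0.090944.
Step 6: alpha = 0.05. fail to reject H0.

H = 4.7950, df = 2, p = 0.090944, fail to reject H0.


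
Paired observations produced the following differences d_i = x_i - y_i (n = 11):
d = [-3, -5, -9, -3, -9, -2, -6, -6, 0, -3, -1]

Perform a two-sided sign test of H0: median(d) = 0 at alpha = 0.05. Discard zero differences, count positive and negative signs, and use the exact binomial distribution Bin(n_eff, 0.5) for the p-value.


Step 1: Discard zero differences. Original n = 11; n_eff = number of nonzero differences = 10.
Nonzero differences (with sign): -3, -5, -9, -3, -9, -2, -6, -6, -3, -1
Step 2: Count signs: positive = 0, negative = 10.
Step 3: Under H0: P(positive) = 0.5, so the number of positives S ~ Bin(10, 0.5).
Step 4: Two-sided exact p-value = sum of Bin(10,0.5) probabilities at or below the observed probability = 0.001953.
Step 5: alpha = 0.05. reject H0.

n_eff = 10, pos = 0, neg = 10, p = 0.001953, reject H0.


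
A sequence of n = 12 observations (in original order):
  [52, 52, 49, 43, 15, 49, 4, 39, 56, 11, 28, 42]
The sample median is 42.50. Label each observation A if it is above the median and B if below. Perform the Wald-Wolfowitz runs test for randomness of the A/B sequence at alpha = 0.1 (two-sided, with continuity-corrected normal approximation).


Step 1: Compute median = 42.50; label A = above, B = below.
Labels in order: AAAABABBABBB  (n_A = 6, n_B = 6)
Step 2: Count runs R = 6.
Step 3: Under H0 (random ordering), E[R] = 2*n_A*n_B/(n_A+n_B) + 1 = 2*6*6/12 + 1 = 7.0000.
        Var[R] = 2*n_A*n_B*(2*n_A*n_B - n_A - n_B) / ((n_A+n_B)^2 * (n_A+n_B-1)) = 4320/1584 = 2.7273.
        SD[R] = 1.6514.
Step 4: Continuity-corrected z = (R + 0.5 - E[R]) / SD[R] = (6 + 0.5 - 7.0000) / 1.6514 = -0.3028.
Step 5: Two-sided p-value via normal approximation = 2*(1 - Phi(|z|)) = 0.762069.
Step 6: alpha = 0.1. fail to reject H0.

R = 6, z = -0.3028, p = 0.762069, fail to reject H0.


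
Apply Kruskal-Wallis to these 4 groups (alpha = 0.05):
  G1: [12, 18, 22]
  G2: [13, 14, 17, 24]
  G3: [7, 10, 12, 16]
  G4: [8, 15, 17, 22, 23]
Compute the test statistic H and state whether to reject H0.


Step 1: Combine all N = 16 observations and assign midranks.
sorted (value, group, rank): (7,G3,1), (8,G4,2), (10,G3,3), (12,G1,4.5), (12,G3,4.5), (13,G2,6), (14,G2,7), (15,G4,8), (16,G3,9), (17,G2,10.5), (17,G4,10.5), (18,G1,12), (22,G1,13.5), (22,G4,13.5), (23,G4,15), (24,G2,16)
Step 2: Sum ranks within each group.
R_1 = 30 (n_1 = 3)
R_2 = 39.5 (n_2 = 4)
R_3 = 17.5 (n_3 = 4)
R_4 = 49 (n_4 = 5)
Step 3: H = 12/(N(N+1)) * sum(R_i^2/n_i) - 3(N+1)
     = 12/(16*17) * (30^2/3 + 39.5^2/4 + 17.5^2/4 + 49^2/5) - 3*17
     = 0.044118 * 1246.83 - 51
     = 4.006985.
Step 4: Ties present; correction factor C = 1 - 18/(16^3 - 16) = 0.995588. Corrected H = 4.006985 / 0.995588 = 4.024742.
Step 5: Under H0, H ~ chi^2(3); p-value = 0.258805.
Step 6: alpha = 0.05. fail to reject H0.

H = 4.0247, df = 3, p = 0.258805, fail to reject H0.


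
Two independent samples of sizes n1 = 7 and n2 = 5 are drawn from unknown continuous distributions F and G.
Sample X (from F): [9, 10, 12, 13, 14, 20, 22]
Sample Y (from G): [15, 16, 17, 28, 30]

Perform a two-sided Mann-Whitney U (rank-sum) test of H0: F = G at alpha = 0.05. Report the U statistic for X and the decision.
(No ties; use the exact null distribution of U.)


Step 1: Combine and sort all 12 observations; assign midranks.
sorted (value, group): (9,X), (10,X), (12,X), (13,X), (14,X), (15,Y), (16,Y), (17,Y), (20,X), (22,X), (28,Y), (30,Y)
ranks: 9->1, 10->2, 12->3, 13->4, 14->5, 15->6, 16->7, 17->8, 20->9, 22->10, 28->11, 30->12
Step 2: Rank sum for X: R1 = 1 + 2 + 3 + 4 + 5 + 9 + 10 = 34.
Step 3: U_X = R1 - n1(n1+1)/2 = 34 - 7*8/2 = 34 - 28 = 6.
       U_Y = n1*n2 - U_X = 35 - 6 = 29.
Step 4: No ties, so the exact null distribution of U (based on enumerating the C(12,7) = 792 equally likely rank assignments) gives the two-sided p-value.
Step 5: p-value = 0.073232; compare to alpha = 0.05. fail to reject H0.

U_X = 6, p = 0.073232, fail to reject H0 at alpha = 0.05.


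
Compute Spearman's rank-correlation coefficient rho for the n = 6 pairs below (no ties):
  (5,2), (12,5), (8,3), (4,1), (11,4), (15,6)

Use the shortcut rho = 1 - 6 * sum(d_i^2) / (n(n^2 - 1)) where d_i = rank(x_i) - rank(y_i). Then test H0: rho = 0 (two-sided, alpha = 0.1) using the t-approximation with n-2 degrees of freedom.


Step 1: Rank x and y separately (midranks; no ties here).
rank(x): 5->2, 12->5, 8->3, 4->1, 11->4, 15->6
rank(y): 2->2, 5->5, 3->3, 1->1, 4->4, 6->6
Step 2: d_i = R_x(i) - R_y(i); compute d_i^2.
  (2-2)^2=0, (5-5)^2=0, (3-3)^2=0, (1-1)^2=0, (4-4)^2=0, (6-6)^2=0
sum(d^2) = 0.
Step 3: rho = 1 - 6*0 / (6*(6^2 - 1)) = 1 - 0/210 = 1.000000.
Step 5: Two-sided p-value from the t-distribution with 4 df = 0.000000.
Step 6: alpha = 0.1. reject H0.

rho = 1.0000, p = 0.000000, reject H0 at alpha = 0.1.


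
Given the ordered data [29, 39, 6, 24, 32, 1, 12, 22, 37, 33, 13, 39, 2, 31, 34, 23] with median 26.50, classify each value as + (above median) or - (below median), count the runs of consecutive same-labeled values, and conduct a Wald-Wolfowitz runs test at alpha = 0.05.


Step 1: Compute median = 26.50; label A = above, B = below.
Labels in order: AABBABBBAABABAAB  (n_A = 8, n_B = 8)
Step 2: Count runs R = 10.
Step 3: Under H0 (random ordering), E[R] = 2*n_A*n_B/(n_A+n_B) + 1 = 2*8*8/16 + 1 = 9.0000.
        Var[R] = 2*n_A*n_B*(2*n_A*n_B - n_A - n_B) / ((n_A+n_B)^2 * (n_A+n_B-1)) = 14336/3840 = 3.7333.
        SD[R] = 1.9322.
Step 4: Continuity-corrected z = (R - 0.5 - E[R]) / SD[R] = (10 - 0.5 - 9.0000) / 1.9322 = 0.2588.
Step 5: Two-sided p-value via normal approximation = 2*(1 - Phi(|z|)) = 0.795809.
Step 6: alpha = 0.05. fail to reject H0.

R = 10, z = 0.2588, p = 0.795809, fail to reject H0.
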